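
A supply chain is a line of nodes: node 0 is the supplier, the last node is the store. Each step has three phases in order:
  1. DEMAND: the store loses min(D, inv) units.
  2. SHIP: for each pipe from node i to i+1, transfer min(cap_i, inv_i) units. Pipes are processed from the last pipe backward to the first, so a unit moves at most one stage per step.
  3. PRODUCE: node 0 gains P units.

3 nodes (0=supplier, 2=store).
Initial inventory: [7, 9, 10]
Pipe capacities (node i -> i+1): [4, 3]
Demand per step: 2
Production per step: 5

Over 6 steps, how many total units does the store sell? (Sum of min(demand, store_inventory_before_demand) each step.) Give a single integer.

Answer: 12

Derivation:
Step 1: sold=2 (running total=2) -> [8 10 11]
Step 2: sold=2 (running total=4) -> [9 11 12]
Step 3: sold=2 (running total=6) -> [10 12 13]
Step 4: sold=2 (running total=8) -> [11 13 14]
Step 5: sold=2 (running total=10) -> [12 14 15]
Step 6: sold=2 (running total=12) -> [13 15 16]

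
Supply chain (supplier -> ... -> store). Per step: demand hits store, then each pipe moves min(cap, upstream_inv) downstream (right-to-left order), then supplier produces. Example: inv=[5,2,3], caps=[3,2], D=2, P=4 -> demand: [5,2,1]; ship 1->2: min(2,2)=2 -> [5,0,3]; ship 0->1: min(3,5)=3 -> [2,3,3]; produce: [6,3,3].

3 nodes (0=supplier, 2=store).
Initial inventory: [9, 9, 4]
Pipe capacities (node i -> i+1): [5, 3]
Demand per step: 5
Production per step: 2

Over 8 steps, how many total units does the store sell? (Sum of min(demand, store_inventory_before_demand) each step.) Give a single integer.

Step 1: sold=4 (running total=4) -> [6 11 3]
Step 2: sold=3 (running total=7) -> [3 13 3]
Step 3: sold=3 (running total=10) -> [2 13 3]
Step 4: sold=3 (running total=13) -> [2 12 3]
Step 5: sold=3 (running total=16) -> [2 11 3]
Step 6: sold=3 (running total=19) -> [2 10 3]
Step 7: sold=3 (running total=22) -> [2 9 3]
Step 8: sold=3 (running total=25) -> [2 8 3]

Answer: 25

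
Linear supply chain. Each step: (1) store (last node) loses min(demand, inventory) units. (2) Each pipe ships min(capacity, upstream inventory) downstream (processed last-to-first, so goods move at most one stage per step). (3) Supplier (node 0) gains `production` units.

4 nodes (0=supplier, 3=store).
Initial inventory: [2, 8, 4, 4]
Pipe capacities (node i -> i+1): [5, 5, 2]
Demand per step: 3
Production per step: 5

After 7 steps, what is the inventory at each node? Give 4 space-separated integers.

Step 1: demand=3,sold=3 ship[2->3]=2 ship[1->2]=5 ship[0->1]=2 prod=5 -> inv=[5 5 7 3]
Step 2: demand=3,sold=3 ship[2->3]=2 ship[1->2]=5 ship[0->1]=5 prod=5 -> inv=[5 5 10 2]
Step 3: demand=3,sold=2 ship[2->3]=2 ship[1->2]=5 ship[0->1]=5 prod=5 -> inv=[5 5 13 2]
Step 4: demand=3,sold=2 ship[2->3]=2 ship[1->2]=5 ship[0->1]=5 prod=5 -> inv=[5 5 16 2]
Step 5: demand=3,sold=2 ship[2->3]=2 ship[1->2]=5 ship[0->1]=5 prod=5 -> inv=[5 5 19 2]
Step 6: demand=3,sold=2 ship[2->3]=2 ship[1->2]=5 ship[0->1]=5 prod=5 -> inv=[5 5 22 2]
Step 7: demand=3,sold=2 ship[2->3]=2 ship[1->2]=5 ship[0->1]=5 prod=5 -> inv=[5 5 25 2]

5 5 25 2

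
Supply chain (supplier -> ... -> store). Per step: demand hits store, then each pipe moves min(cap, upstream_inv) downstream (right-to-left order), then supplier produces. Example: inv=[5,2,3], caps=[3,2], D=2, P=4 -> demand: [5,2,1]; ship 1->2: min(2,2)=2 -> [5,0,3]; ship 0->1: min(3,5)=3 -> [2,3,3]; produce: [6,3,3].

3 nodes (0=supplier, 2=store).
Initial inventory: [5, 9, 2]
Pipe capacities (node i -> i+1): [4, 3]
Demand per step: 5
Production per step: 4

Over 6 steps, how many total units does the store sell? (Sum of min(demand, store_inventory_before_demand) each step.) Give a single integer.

Step 1: sold=2 (running total=2) -> [5 10 3]
Step 2: sold=3 (running total=5) -> [5 11 3]
Step 3: sold=3 (running total=8) -> [5 12 3]
Step 4: sold=3 (running total=11) -> [5 13 3]
Step 5: sold=3 (running total=14) -> [5 14 3]
Step 6: sold=3 (running total=17) -> [5 15 3]

Answer: 17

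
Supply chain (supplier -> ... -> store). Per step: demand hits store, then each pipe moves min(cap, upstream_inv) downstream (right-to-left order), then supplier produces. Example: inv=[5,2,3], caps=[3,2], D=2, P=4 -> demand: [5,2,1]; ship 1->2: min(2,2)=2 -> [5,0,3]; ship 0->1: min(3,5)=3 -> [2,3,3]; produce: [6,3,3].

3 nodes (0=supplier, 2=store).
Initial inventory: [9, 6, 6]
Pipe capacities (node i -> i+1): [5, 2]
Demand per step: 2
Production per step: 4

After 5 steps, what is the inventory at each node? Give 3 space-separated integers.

Step 1: demand=2,sold=2 ship[1->2]=2 ship[0->1]=5 prod=4 -> inv=[8 9 6]
Step 2: demand=2,sold=2 ship[1->2]=2 ship[0->1]=5 prod=4 -> inv=[7 12 6]
Step 3: demand=2,sold=2 ship[1->2]=2 ship[0->1]=5 prod=4 -> inv=[6 15 6]
Step 4: demand=2,sold=2 ship[1->2]=2 ship[0->1]=5 prod=4 -> inv=[5 18 6]
Step 5: demand=2,sold=2 ship[1->2]=2 ship[0->1]=5 prod=4 -> inv=[4 21 6]

4 21 6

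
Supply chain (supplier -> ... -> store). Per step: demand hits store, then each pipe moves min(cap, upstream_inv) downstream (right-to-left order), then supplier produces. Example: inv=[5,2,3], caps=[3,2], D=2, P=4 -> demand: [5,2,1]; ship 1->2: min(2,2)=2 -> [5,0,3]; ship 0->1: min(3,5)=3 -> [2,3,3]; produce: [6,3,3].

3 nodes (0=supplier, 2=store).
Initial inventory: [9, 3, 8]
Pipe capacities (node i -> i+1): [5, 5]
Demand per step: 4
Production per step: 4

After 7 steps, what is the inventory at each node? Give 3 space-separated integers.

Step 1: demand=4,sold=4 ship[1->2]=3 ship[0->1]=5 prod=4 -> inv=[8 5 7]
Step 2: demand=4,sold=4 ship[1->2]=5 ship[0->1]=5 prod=4 -> inv=[7 5 8]
Step 3: demand=4,sold=4 ship[1->2]=5 ship[0->1]=5 prod=4 -> inv=[6 5 9]
Step 4: demand=4,sold=4 ship[1->2]=5 ship[0->1]=5 prod=4 -> inv=[5 5 10]
Step 5: demand=4,sold=4 ship[1->2]=5 ship[0->1]=5 prod=4 -> inv=[4 5 11]
Step 6: demand=4,sold=4 ship[1->2]=5 ship[0->1]=4 prod=4 -> inv=[4 4 12]
Step 7: demand=4,sold=4 ship[1->2]=4 ship[0->1]=4 prod=4 -> inv=[4 4 12]

4 4 12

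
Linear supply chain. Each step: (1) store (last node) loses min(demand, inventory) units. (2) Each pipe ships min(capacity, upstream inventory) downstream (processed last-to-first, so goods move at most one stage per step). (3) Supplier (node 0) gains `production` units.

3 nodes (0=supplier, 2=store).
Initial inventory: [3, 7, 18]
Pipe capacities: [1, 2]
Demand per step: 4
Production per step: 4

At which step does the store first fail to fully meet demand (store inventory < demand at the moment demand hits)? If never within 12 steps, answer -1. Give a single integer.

Step 1: demand=4,sold=4 ship[1->2]=2 ship[0->1]=1 prod=4 -> [6 6 16]
Step 2: demand=4,sold=4 ship[1->2]=2 ship[0->1]=1 prod=4 -> [9 5 14]
Step 3: demand=4,sold=4 ship[1->2]=2 ship[0->1]=1 prod=4 -> [12 4 12]
Step 4: demand=4,sold=4 ship[1->2]=2 ship[0->1]=1 prod=4 -> [15 3 10]
Step 5: demand=4,sold=4 ship[1->2]=2 ship[0->1]=1 prod=4 -> [18 2 8]
Step 6: demand=4,sold=4 ship[1->2]=2 ship[0->1]=1 prod=4 -> [21 1 6]
Step 7: demand=4,sold=4 ship[1->2]=1 ship[0->1]=1 prod=4 -> [24 1 3]
Step 8: demand=4,sold=3 ship[1->2]=1 ship[0->1]=1 prod=4 -> [27 1 1]
Step 9: demand=4,sold=1 ship[1->2]=1 ship[0->1]=1 prod=4 -> [30 1 1]
Step 10: demand=4,sold=1 ship[1->2]=1 ship[0->1]=1 prod=4 -> [33 1 1]
Step 11: demand=4,sold=1 ship[1->2]=1 ship[0->1]=1 prod=4 -> [36 1 1]
Step 12: demand=4,sold=1 ship[1->2]=1 ship[0->1]=1 prod=4 -> [39 1 1]
First stockout at step 8

8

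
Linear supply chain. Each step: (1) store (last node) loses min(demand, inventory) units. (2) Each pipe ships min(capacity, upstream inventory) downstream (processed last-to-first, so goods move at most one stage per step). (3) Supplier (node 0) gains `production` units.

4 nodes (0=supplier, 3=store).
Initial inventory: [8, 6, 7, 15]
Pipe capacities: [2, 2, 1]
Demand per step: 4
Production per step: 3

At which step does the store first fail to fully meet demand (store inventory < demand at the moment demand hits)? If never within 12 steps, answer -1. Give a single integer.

Step 1: demand=4,sold=4 ship[2->3]=1 ship[1->2]=2 ship[0->1]=2 prod=3 -> [9 6 8 12]
Step 2: demand=4,sold=4 ship[2->3]=1 ship[1->2]=2 ship[0->1]=2 prod=3 -> [10 6 9 9]
Step 3: demand=4,sold=4 ship[2->3]=1 ship[1->2]=2 ship[0->1]=2 prod=3 -> [11 6 10 6]
Step 4: demand=4,sold=4 ship[2->3]=1 ship[1->2]=2 ship[0->1]=2 prod=3 -> [12 6 11 3]
Step 5: demand=4,sold=3 ship[2->3]=1 ship[1->2]=2 ship[0->1]=2 prod=3 -> [13 6 12 1]
Step 6: demand=4,sold=1 ship[2->3]=1 ship[1->2]=2 ship[0->1]=2 prod=3 -> [14 6 13 1]
Step 7: demand=4,sold=1 ship[2->3]=1 ship[1->2]=2 ship[0->1]=2 prod=3 -> [15 6 14 1]
Step 8: demand=4,sold=1 ship[2->3]=1 ship[1->2]=2 ship[0->1]=2 prod=3 -> [16 6 15 1]
Step 9: demand=4,sold=1 ship[2->3]=1 ship[1->2]=2 ship[0->1]=2 prod=3 -> [17 6 16 1]
Step 10: demand=4,sold=1 ship[2->3]=1 ship[1->2]=2 ship[0->1]=2 prod=3 -> [18 6 17 1]
Step 11: demand=4,sold=1 ship[2->3]=1 ship[1->2]=2 ship[0->1]=2 prod=3 -> [19 6 18 1]
Step 12: demand=4,sold=1 ship[2->3]=1 ship[1->2]=2 ship[0->1]=2 prod=3 -> [20 6 19 1]
First stockout at step 5

5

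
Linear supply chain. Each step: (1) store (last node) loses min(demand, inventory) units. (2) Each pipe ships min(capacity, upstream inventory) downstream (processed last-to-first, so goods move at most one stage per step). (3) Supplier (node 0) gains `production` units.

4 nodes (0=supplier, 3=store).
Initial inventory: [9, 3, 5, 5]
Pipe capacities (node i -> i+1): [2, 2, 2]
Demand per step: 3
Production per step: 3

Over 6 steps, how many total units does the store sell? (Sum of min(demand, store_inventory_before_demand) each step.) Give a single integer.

Step 1: sold=3 (running total=3) -> [10 3 5 4]
Step 2: sold=3 (running total=6) -> [11 3 5 3]
Step 3: sold=3 (running total=9) -> [12 3 5 2]
Step 4: sold=2 (running total=11) -> [13 3 5 2]
Step 5: sold=2 (running total=13) -> [14 3 5 2]
Step 6: sold=2 (running total=15) -> [15 3 5 2]

Answer: 15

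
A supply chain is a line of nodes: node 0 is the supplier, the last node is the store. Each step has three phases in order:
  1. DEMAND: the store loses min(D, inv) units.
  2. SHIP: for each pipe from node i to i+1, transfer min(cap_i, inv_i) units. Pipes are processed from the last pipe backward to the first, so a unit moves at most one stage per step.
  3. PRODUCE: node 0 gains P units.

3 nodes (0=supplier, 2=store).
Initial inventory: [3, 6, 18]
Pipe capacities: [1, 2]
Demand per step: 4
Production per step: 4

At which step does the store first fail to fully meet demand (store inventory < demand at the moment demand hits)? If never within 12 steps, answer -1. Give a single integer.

Step 1: demand=4,sold=4 ship[1->2]=2 ship[0->1]=1 prod=4 -> [6 5 16]
Step 2: demand=4,sold=4 ship[1->2]=2 ship[0->1]=1 prod=4 -> [9 4 14]
Step 3: demand=4,sold=4 ship[1->2]=2 ship[0->1]=1 prod=4 -> [12 3 12]
Step 4: demand=4,sold=4 ship[1->2]=2 ship[0->1]=1 prod=4 -> [15 2 10]
Step 5: demand=4,sold=4 ship[1->2]=2 ship[0->1]=1 prod=4 -> [18 1 8]
Step 6: demand=4,sold=4 ship[1->2]=1 ship[0->1]=1 prod=4 -> [21 1 5]
Step 7: demand=4,sold=4 ship[1->2]=1 ship[0->1]=1 prod=4 -> [24 1 2]
Step 8: demand=4,sold=2 ship[1->2]=1 ship[0->1]=1 prod=4 -> [27 1 1]
Step 9: demand=4,sold=1 ship[1->2]=1 ship[0->1]=1 prod=4 -> [30 1 1]
Step 10: demand=4,sold=1 ship[1->2]=1 ship[0->1]=1 prod=4 -> [33 1 1]
Step 11: demand=4,sold=1 ship[1->2]=1 ship[0->1]=1 prod=4 -> [36 1 1]
Step 12: demand=4,sold=1 ship[1->2]=1 ship[0->1]=1 prod=4 -> [39 1 1]
First stockout at step 8

8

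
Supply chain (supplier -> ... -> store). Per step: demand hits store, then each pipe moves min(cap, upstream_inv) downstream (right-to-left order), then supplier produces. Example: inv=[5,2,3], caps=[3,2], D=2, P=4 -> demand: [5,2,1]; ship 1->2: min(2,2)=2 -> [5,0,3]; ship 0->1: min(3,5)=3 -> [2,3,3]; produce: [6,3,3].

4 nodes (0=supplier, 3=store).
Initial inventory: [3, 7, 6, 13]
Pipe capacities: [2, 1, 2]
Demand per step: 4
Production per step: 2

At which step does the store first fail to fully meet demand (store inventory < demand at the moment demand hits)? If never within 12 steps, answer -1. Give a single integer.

Step 1: demand=4,sold=4 ship[2->3]=2 ship[1->2]=1 ship[0->1]=2 prod=2 -> [3 8 5 11]
Step 2: demand=4,sold=4 ship[2->3]=2 ship[1->2]=1 ship[0->1]=2 prod=2 -> [3 9 4 9]
Step 3: demand=4,sold=4 ship[2->3]=2 ship[1->2]=1 ship[0->1]=2 prod=2 -> [3 10 3 7]
Step 4: demand=4,sold=4 ship[2->3]=2 ship[1->2]=1 ship[0->1]=2 prod=2 -> [3 11 2 5]
Step 5: demand=4,sold=4 ship[2->3]=2 ship[1->2]=1 ship[0->1]=2 prod=2 -> [3 12 1 3]
Step 6: demand=4,sold=3 ship[2->3]=1 ship[1->2]=1 ship[0->1]=2 prod=2 -> [3 13 1 1]
Step 7: demand=4,sold=1 ship[2->3]=1 ship[1->2]=1 ship[0->1]=2 prod=2 -> [3 14 1 1]
Step 8: demand=4,sold=1 ship[2->3]=1 ship[1->2]=1 ship[0->1]=2 prod=2 -> [3 15 1 1]
Step 9: demand=4,sold=1 ship[2->3]=1 ship[1->2]=1 ship[0->1]=2 prod=2 -> [3 16 1 1]
Step 10: demand=4,sold=1 ship[2->3]=1 ship[1->2]=1 ship[0->1]=2 prod=2 -> [3 17 1 1]
Step 11: demand=4,sold=1 ship[2->3]=1 ship[1->2]=1 ship[0->1]=2 prod=2 -> [3 18 1 1]
Step 12: demand=4,sold=1 ship[2->3]=1 ship[1->2]=1 ship[0->1]=2 prod=2 -> [3 19 1 1]
First stockout at step 6

6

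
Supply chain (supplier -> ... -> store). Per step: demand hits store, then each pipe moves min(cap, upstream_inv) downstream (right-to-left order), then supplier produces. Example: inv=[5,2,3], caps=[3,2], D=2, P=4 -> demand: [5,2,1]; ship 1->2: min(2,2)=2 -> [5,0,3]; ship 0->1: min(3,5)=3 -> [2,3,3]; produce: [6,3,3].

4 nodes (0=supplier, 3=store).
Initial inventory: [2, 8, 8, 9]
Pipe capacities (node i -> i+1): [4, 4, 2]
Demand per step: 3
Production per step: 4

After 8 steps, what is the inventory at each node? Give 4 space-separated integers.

Step 1: demand=3,sold=3 ship[2->3]=2 ship[1->2]=4 ship[0->1]=2 prod=4 -> inv=[4 6 10 8]
Step 2: demand=3,sold=3 ship[2->3]=2 ship[1->2]=4 ship[0->1]=4 prod=4 -> inv=[4 6 12 7]
Step 3: demand=3,sold=3 ship[2->3]=2 ship[1->2]=4 ship[0->1]=4 prod=4 -> inv=[4 6 14 6]
Step 4: demand=3,sold=3 ship[2->3]=2 ship[1->2]=4 ship[0->1]=4 prod=4 -> inv=[4 6 16 5]
Step 5: demand=3,sold=3 ship[2->3]=2 ship[1->2]=4 ship[0->1]=4 prod=4 -> inv=[4 6 18 4]
Step 6: demand=3,sold=3 ship[2->3]=2 ship[1->2]=4 ship[0->1]=4 prod=4 -> inv=[4 6 20 3]
Step 7: demand=3,sold=3 ship[2->3]=2 ship[1->2]=4 ship[0->1]=4 prod=4 -> inv=[4 6 22 2]
Step 8: demand=3,sold=2 ship[2->3]=2 ship[1->2]=4 ship[0->1]=4 prod=4 -> inv=[4 6 24 2]

4 6 24 2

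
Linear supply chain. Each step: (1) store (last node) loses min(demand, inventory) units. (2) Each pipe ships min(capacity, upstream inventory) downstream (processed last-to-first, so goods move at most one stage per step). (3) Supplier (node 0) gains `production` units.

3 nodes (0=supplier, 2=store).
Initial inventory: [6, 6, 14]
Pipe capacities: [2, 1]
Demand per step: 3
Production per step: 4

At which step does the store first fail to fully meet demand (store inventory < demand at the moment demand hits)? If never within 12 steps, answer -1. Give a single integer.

Step 1: demand=3,sold=3 ship[1->2]=1 ship[0->1]=2 prod=4 -> [8 7 12]
Step 2: demand=3,sold=3 ship[1->2]=1 ship[0->1]=2 prod=4 -> [10 8 10]
Step 3: demand=3,sold=3 ship[1->2]=1 ship[0->1]=2 prod=4 -> [12 9 8]
Step 4: demand=3,sold=3 ship[1->2]=1 ship[0->1]=2 prod=4 -> [14 10 6]
Step 5: demand=3,sold=3 ship[1->2]=1 ship[0->1]=2 prod=4 -> [16 11 4]
Step 6: demand=3,sold=3 ship[1->2]=1 ship[0->1]=2 prod=4 -> [18 12 2]
Step 7: demand=3,sold=2 ship[1->2]=1 ship[0->1]=2 prod=4 -> [20 13 1]
Step 8: demand=3,sold=1 ship[1->2]=1 ship[0->1]=2 prod=4 -> [22 14 1]
Step 9: demand=3,sold=1 ship[1->2]=1 ship[0->1]=2 prod=4 -> [24 15 1]
Step 10: demand=3,sold=1 ship[1->2]=1 ship[0->1]=2 prod=4 -> [26 16 1]
Step 11: demand=3,sold=1 ship[1->2]=1 ship[0->1]=2 prod=4 -> [28 17 1]
Step 12: demand=3,sold=1 ship[1->2]=1 ship[0->1]=2 prod=4 -> [30 18 1]
First stockout at step 7

7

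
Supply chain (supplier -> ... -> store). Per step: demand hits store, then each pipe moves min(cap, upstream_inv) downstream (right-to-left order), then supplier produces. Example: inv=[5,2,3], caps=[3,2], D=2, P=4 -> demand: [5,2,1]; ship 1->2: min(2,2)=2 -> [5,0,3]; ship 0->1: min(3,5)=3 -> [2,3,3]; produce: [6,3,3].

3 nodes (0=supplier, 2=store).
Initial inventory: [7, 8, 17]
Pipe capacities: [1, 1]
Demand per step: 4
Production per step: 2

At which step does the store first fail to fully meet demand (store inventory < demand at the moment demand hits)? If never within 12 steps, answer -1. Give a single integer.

Step 1: demand=4,sold=4 ship[1->2]=1 ship[0->1]=1 prod=2 -> [8 8 14]
Step 2: demand=4,sold=4 ship[1->2]=1 ship[0->1]=1 prod=2 -> [9 8 11]
Step 3: demand=4,sold=4 ship[1->2]=1 ship[0->1]=1 prod=2 -> [10 8 8]
Step 4: demand=4,sold=4 ship[1->2]=1 ship[0->1]=1 prod=2 -> [11 8 5]
Step 5: demand=4,sold=4 ship[1->2]=1 ship[0->1]=1 prod=2 -> [12 8 2]
Step 6: demand=4,sold=2 ship[1->2]=1 ship[0->1]=1 prod=2 -> [13 8 1]
Step 7: demand=4,sold=1 ship[1->2]=1 ship[0->1]=1 prod=2 -> [14 8 1]
Step 8: demand=4,sold=1 ship[1->2]=1 ship[0->1]=1 prod=2 -> [15 8 1]
Step 9: demand=4,sold=1 ship[1->2]=1 ship[0->1]=1 prod=2 -> [16 8 1]
Step 10: demand=4,sold=1 ship[1->2]=1 ship[0->1]=1 prod=2 -> [17 8 1]
Step 11: demand=4,sold=1 ship[1->2]=1 ship[0->1]=1 prod=2 -> [18 8 1]
Step 12: demand=4,sold=1 ship[1->2]=1 ship[0->1]=1 prod=2 -> [19 8 1]
First stockout at step 6

6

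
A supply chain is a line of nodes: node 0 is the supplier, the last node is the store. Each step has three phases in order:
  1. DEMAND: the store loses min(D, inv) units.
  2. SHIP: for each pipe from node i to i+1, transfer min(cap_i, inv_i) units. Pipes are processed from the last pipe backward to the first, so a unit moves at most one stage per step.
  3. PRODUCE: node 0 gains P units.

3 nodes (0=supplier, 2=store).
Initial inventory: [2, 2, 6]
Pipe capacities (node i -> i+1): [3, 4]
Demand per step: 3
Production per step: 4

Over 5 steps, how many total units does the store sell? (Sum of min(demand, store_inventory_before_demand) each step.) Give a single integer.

Step 1: sold=3 (running total=3) -> [4 2 5]
Step 2: sold=3 (running total=6) -> [5 3 4]
Step 3: sold=3 (running total=9) -> [6 3 4]
Step 4: sold=3 (running total=12) -> [7 3 4]
Step 5: sold=3 (running total=15) -> [8 3 4]

Answer: 15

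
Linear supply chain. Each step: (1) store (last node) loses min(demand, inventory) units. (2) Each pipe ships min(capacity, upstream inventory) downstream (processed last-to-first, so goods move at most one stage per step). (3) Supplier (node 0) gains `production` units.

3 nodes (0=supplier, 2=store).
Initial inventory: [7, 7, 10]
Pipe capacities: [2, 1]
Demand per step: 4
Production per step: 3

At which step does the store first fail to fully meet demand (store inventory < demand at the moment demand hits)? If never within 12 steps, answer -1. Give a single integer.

Step 1: demand=4,sold=4 ship[1->2]=1 ship[0->1]=2 prod=3 -> [8 8 7]
Step 2: demand=4,sold=4 ship[1->2]=1 ship[0->1]=2 prod=3 -> [9 9 4]
Step 3: demand=4,sold=4 ship[1->2]=1 ship[0->1]=2 prod=3 -> [10 10 1]
Step 4: demand=4,sold=1 ship[1->2]=1 ship[0->1]=2 prod=3 -> [11 11 1]
Step 5: demand=4,sold=1 ship[1->2]=1 ship[0->1]=2 prod=3 -> [12 12 1]
Step 6: demand=4,sold=1 ship[1->2]=1 ship[0->1]=2 prod=3 -> [13 13 1]
Step 7: demand=4,sold=1 ship[1->2]=1 ship[0->1]=2 prod=3 -> [14 14 1]
Step 8: demand=4,sold=1 ship[1->2]=1 ship[0->1]=2 prod=3 -> [15 15 1]
Step 9: demand=4,sold=1 ship[1->2]=1 ship[0->1]=2 prod=3 -> [16 16 1]
Step 10: demand=4,sold=1 ship[1->2]=1 ship[0->1]=2 prod=3 -> [17 17 1]
Step 11: demand=4,sold=1 ship[1->2]=1 ship[0->1]=2 prod=3 -> [18 18 1]
Step 12: demand=4,sold=1 ship[1->2]=1 ship[0->1]=2 prod=3 -> [19 19 1]
First stockout at step 4

4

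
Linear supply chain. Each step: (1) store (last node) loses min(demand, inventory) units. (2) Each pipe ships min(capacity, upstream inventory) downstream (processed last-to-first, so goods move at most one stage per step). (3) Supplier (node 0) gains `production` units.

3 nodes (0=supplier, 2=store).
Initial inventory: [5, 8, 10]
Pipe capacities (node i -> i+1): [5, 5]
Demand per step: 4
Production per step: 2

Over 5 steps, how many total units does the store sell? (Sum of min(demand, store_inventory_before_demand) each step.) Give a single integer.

Answer: 20

Derivation:
Step 1: sold=4 (running total=4) -> [2 8 11]
Step 2: sold=4 (running total=8) -> [2 5 12]
Step 3: sold=4 (running total=12) -> [2 2 13]
Step 4: sold=4 (running total=16) -> [2 2 11]
Step 5: sold=4 (running total=20) -> [2 2 9]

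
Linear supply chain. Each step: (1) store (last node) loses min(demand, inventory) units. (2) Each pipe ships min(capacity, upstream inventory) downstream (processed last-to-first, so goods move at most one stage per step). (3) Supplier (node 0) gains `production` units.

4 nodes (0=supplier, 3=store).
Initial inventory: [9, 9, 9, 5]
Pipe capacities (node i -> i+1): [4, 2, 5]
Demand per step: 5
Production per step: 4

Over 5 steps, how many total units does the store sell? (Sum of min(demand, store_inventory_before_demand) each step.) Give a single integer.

Step 1: sold=5 (running total=5) -> [9 11 6 5]
Step 2: sold=5 (running total=10) -> [9 13 3 5]
Step 3: sold=5 (running total=15) -> [9 15 2 3]
Step 4: sold=3 (running total=18) -> [9 17 2 2]
Step 5: sold=2 (running total=20) -> [9 19 2 2]

Answer: 20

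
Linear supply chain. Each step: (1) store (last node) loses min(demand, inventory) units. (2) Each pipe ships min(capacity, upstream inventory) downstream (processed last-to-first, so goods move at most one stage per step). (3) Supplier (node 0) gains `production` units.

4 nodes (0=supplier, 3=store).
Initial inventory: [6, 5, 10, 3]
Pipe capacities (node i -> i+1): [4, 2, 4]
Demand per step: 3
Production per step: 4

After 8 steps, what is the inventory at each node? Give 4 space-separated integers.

Step 1: demand=3,sold=3 ship[2->3]=4 ship[1->2]=2 ship[0->1]=4 prod=4 -> inv=[6 7 8 4]
Step 2: demand=3,sold=3 ship[2->3]=4 ship[1->2]=2 ship[0->1]=4 prod=4 -> inv=[6 9 6 5]
Step 3: demand=3,sold=3 ship[2->3]=4 ship[1->2]=2 ship[0->1]=4 prod=4 -> inv=[6 11 4 6]
Step 4: demand=3,sold=3 ship[2->3]=4 ship[1->2]=2 ship[0->1]=4 prod=4 -> inv=[6 13 2 7]
Step 5: demand=3,sold=3 ship[2->3]=2 ship[1->2]=2 ship[0->1]=4 prod=4 -> inv=[6 15 2 6]
Step 6: demand=3,sold=3 ship[2->3]=2 ship[1->2]=2 ship[0->1]=4 prod=4 -> inv=[6 17 2 5]
Step 7: demand=3,sold=3 ship[2->3]=2 ship[1->2]=2 ship[0->1]=4 prod=4 -> inv=[6 19 2 4]
Step 8: demand=3,sold=3 ship[2->3]=2 ship[1->2]=2 ship[0->1]=4 prod=4 -> inv=[6 21 2 3]

6 21 2 3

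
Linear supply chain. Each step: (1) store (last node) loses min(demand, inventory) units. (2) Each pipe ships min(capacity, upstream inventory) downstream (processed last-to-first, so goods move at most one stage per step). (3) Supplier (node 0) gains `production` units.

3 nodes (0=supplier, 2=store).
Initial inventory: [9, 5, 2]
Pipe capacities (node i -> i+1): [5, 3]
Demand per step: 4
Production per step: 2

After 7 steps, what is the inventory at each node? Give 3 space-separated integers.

Step 1: demand=4,sold=2 ship[1->2]=3 ship[0->1]=5 prod=2 -> inv=[6 7 3]
Step 2: demand=4,sold=3 ship[1->2]=3 ship[0->1]=5 prod=2 -> inv=[3 9 3]
Step 3: demand=4,sold=3 ship[1->2]=3 ship[0->1]=3 prod=2 -> inv=[2 9 3]
Step 4: demand=4,sold=3 ship[1->2]=3 ship[0->1]=2 prod=2 -> inv=[2 8 3]
Step 5: demand=4,sold=3 ship[1->2]=3 ship[0->1]=2 prod=2 -> inv=[2 7 3]
Step 6: demand=4,sold=3 ship[1->2]=3 ship[0->1]=2 prod=2 -> inv=[2 6 3]
Step 7: demand=4,sold=3 ship[1->2]=3 ship[0->1]=2 prod=2 -> inv=[2 5 3]

2 5 3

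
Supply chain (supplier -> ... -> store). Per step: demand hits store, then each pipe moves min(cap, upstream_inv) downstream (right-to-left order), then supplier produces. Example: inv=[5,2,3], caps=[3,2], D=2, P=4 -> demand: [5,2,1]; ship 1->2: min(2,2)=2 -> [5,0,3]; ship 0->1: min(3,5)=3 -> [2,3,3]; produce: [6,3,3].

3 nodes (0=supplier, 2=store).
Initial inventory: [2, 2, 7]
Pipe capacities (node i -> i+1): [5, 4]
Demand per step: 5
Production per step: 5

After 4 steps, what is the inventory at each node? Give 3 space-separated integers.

Step 1: demand=5,sold=5 ship[1->2]=2 ship[0->1]=2 prod=5 -> inv=[5 2 4]
Step 2: demand=5,sold=4 ship[1->2]=2 ship[0->1]=5 prod=5 -> inv=[5 5 2]
Step 3: demand=5,sold=2 ship[1->2]=4 ship[0->1]=5 prod=5 -> inv=[5 6 4]
Step 4: demand=5,sold=4 ship[1->2]=4 ship[0->1]=5 prod=5 -> inv=[5 7 4]

5 7 4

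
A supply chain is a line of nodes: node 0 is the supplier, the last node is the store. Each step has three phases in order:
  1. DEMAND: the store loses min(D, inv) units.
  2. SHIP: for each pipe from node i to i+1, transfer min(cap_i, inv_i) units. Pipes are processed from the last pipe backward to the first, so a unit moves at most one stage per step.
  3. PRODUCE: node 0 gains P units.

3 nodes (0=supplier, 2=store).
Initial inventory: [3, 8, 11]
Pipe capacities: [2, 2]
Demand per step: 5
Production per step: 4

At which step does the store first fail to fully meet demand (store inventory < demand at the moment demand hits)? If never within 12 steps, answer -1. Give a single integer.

Step 1: demand=5,sold=5 ship[1->2]=2 ship[0->1]=2 prod=4 -> [5 8 8]
Step 2: demand=5,sold=5 ship[1->2]=2 ship[0->1]=2 prod=4 -> [7 8 5]
Step 3: demand=5,sold=5 ship[1->2]=2 ship[0->1]=2 prod=4 -> [9 8 2]
Step 4: demand=5,sold=2 ship[1->2]=2 ship[0->1]=2 prod=4 -> [11 8 2]
Step 5: demand=5,sold=2 ship[1->2]=2 ship[0->1]=2 prod=4 -> [13 8 2]
Step 6: demand=5,sold=2 ship[1->2]=2 ship[0->1]=2 prod=4 -> [15 8 2]
Step 7: demand=5,sold=2 ship[1->2]=2 ship[0->1]=2 prod=4 -> [17 8 2]
Step 8: demand=5,sold=2 ship[1->2]=2 ship[0->1]=2 prod=4 -> [19 8 2]
Step 9: demand=5,sold=2 ship[1->2]=2 ship[0->1]=2 prod=4 -> [21 8 2]
Step 10: demand=5,sold=2 ship[1->2]=2 ship[0->1]=2 prod=4 -> [23 8 2]
Step 11: demand=5,sold=2 ship[1->2]=2 ship[0->1]=2 prod=4 -> [25 8 2]
Step 12: demand=5,sold=2 ship[1->2]=2 ship[0->1]=2 prod=4 -> [27 8 2]
First stockout at step 4

4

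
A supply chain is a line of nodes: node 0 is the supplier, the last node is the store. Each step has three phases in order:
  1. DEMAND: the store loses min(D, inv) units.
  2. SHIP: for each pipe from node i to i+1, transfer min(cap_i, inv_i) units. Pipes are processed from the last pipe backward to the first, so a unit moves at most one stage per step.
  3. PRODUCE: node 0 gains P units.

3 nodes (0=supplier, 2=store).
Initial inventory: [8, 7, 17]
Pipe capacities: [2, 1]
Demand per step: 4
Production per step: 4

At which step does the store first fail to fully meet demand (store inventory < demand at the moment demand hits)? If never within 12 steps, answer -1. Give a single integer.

Step 1: demand=4,sold=4 ship[1->2]=1 ship[0->1]=2 prod=4 -> [10 8 14]
Step 2: demand=4,sold=4 ship[1->2]=1 ship[0->1]=2 prod=4 -> [12 9 11]
Step 3: demand=4,sold=4 ship[1->2]=1 ship[0->1]=2 prod=4 -> [14 10 8]
Step 4: demand=4,sold=4 ship[1->2]=1 ship[0->1]=2 prod=4 -> [16 11 5]
Step 5: demand=4,sold=4 ship[1->2]=1 ship[0->1]=2 prod=4 -> [18 12 2]
Step 6: demand=4,sold=2 ship[1->2]=1 ship[0->1]=2 prod=4 -> [20 13 1]
Step 7: demand=4,sold=1 ship[1->2]=1 ship[0->1]=2 prod=4 -> [22 14 1]
Step 8: demand=4,sold=1 ship[1->2]=1 ship[0->1]=2 prod=4 -> [24 15 1]
Step 9: demand=4,sold=1 ship[1->2]=1 ship[0->1]=2 prod=4 -> [26 16 1]
Step 10: demand=4,sold=1 ship[1->2]=1 ship[0->1]=2 prod=4 -> [28 17 1]
Step 11: demand=4,sold=1 ship[1->2]=1 ship[0->1]=2 prod=4 -> [30 18 1]
Step 12: demand=4,sold=1 ship[1->2]=1 ship[0->1]=2 prod=4 -> [32 19 1]
First stockout at step 6

6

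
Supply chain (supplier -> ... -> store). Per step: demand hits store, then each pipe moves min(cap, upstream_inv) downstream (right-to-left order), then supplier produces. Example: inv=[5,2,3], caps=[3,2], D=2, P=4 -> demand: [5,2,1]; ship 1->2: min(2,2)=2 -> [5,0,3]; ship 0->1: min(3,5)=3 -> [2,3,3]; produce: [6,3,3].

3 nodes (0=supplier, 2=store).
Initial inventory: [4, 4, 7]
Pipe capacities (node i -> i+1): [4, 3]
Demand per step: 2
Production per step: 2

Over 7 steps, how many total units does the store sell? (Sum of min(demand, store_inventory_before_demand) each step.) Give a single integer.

Step 1: sold=2 (running total=2) -> [2 5 8]
Step 2: sold=2 (running total=4) -> [2 4 9]
Step 3: sold=2 (running total=6) -> [2 3 10]
Step 4: sold=2 (running total=8) -> [2 2 11]
Step 5: sold=2 (running total=10) -> [2 2 11]
Step 6: sold=2 (running total=12) -> [2 2 11]
Step 7: sold=2 (running total=14) -> [2 2 11]

Answer: 14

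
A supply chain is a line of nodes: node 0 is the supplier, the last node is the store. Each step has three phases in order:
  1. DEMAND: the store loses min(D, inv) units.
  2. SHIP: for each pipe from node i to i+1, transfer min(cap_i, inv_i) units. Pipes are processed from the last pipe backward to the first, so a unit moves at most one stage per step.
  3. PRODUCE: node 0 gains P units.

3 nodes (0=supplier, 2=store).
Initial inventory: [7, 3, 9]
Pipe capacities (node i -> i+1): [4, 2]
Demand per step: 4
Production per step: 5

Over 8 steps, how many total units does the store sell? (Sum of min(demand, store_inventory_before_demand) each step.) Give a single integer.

Step 1: sold=4 (running total=4) -> [8 5 7]
Step 2: sold=4 (running total=8) -> [9 7 5]
Step 3: sold=4 (running total=12) -> [10 9 3]
Step 4: sold=3 (running total=15) -> [11 11 2]
Step 5: sold=2 (running total=17) -> [12 13 2]
Step 6: sold=2 (running total=19) -> [13 15 2]
Step 7: sold=2 (running total=21) -> [14 17 2]
Step 8: sold=2 (running total=23) -> [15 19 2]

Answer: 23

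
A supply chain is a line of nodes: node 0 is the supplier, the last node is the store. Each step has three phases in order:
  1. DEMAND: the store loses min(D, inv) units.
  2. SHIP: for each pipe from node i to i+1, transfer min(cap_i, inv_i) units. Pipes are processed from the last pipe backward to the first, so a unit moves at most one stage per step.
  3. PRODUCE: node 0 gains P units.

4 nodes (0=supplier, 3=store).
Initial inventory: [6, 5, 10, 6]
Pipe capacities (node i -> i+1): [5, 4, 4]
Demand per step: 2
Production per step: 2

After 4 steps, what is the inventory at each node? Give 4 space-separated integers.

Step 1: demand=2,sold=2 ship[2->3]=4 ship[1->2]=4 ship[0->1]=5 prod=2 -> inv=[3 6 10 8]
Step 2: demand=2,sold=2 ship[2->3]=4 ship[1->2]=4 ship[0->1]=3 prod=2 -> inv=[2 5 10 10]
Step 3: demand=2,sold=2 ship[2->3]=4 ship[1->2]=4 ship[0->1]=2 prod=2 -> inv=[2 3 10 12]
Step 4: demand=2,sold=2 ship[2->3]=4 ship[1->2]=3 ship[0->1]=2 prod=2 -> inv=[2 2 9 14]

2 2 9 14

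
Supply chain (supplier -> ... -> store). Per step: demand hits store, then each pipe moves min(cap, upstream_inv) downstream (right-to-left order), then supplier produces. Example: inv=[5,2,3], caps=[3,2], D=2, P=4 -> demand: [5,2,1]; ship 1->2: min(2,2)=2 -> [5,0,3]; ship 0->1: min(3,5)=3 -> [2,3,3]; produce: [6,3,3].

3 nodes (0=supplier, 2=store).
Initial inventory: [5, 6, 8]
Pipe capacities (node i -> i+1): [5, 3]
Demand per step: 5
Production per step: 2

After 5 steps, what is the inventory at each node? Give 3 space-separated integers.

Step 1: demand=5,sold=5 ship[1->2]=3 ship[0->1]=5 prod=2 -> inv=[2 8 6]
Step 2: demand=5,sold=5 ship[1->2]=3 ship[0->1]=2 prod=2 -> inv=[2 7 4]
Step 3: demand=5,sold=4 ship[1->2]=3 ship[0->1]=2 prod=2 -> inv=[2 6 3]
Step 4: demand=5,sold=3 ship[1->2]=3 ship[0->1]=2 prod=2 -> inv=[2 5 3]
Step 5: demand=5,sold=3 ship[1->2]=3 ship[0->1]=2 prod=2 -> inv=[2 4 3]

2 4 3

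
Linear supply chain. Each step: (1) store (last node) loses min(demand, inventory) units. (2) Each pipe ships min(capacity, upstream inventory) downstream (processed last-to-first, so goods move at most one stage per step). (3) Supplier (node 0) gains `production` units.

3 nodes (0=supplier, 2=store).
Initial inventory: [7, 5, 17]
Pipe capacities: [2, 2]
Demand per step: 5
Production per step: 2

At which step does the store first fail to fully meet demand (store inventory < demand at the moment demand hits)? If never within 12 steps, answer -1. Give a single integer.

Step 1: demand=5,sold=5 ship[1->2]=2 ship[0->1]=2 prod=2 -> [7 5 14]
Step 2: demand=5,sold=5 ship[1->2]=2 ship[0->1]=2 prod=2 -> [7 5 11]
Step 3: demand=5,sold=5 ship[1->2]=2 ship[0->1]=2 prod=2 -> [7 5 8]
Step 4: demand=5,sold=5 ship[1->2]=2 ship[0->1]=2 prod=2 -> [7 5 5]
Step 5: demand=5,sold=5 ship[1->2]=2 ship[0->1]=2 prod=2 -> [7 5 2]
Step 6: demand=5,sold=2 ship[1->2]=2 ship[0->1]=2 prod=2 -> [7 5 2]
Step 7: demand=5,sold=2 ship[1->2]=2 ship[0->1]=2 prod=2 -> [7 5 2]
Step 8: demand=5,sold=2 ship[1->2]=2 ship[0->1]=2 prod=2 -> [7 5 2]
Step 9: demand=5,sold=2 ship[1->2]=2 ship[0->1]=2 prod=2 -> [7 5 2]
Step 10: demand=5,sold=2 ship[1->2]=2 ship[0->1]=2 prod=2 -> [7 5 2]
Step 11: demand=5,sold=2 ship[1->2]=2 ship[0->1]=2 prod=2 -> [7 5 2]
Step 12: demand=5,sold=2 ship[1->2]=2 ship[0->1]=2 prod=2 -> [7 5 2]
First stockout at step 6

6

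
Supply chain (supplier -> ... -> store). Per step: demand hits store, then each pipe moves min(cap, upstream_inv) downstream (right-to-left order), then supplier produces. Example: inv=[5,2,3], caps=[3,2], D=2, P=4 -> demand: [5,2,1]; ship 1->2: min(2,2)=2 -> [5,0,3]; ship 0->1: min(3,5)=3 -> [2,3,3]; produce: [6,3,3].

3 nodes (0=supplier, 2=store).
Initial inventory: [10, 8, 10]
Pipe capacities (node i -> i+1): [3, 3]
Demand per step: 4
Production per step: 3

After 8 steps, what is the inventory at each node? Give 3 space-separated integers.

Step 1: demand=4,sold=4 ship[1->2]=3 ship[0->1]=3 prod=3 -> inv=[10 8 9]
Step 2: demand=4,sold=4 ship[1->2]=3 ship[0->1]=3 prod=3 -> inv=[10 8 8]
Step 3: demand=4,sold=4 ship[1->2]=3 ship[0->1]=3 prod=3 -> inv=[10 8 7]
Step 4: demand=4,sold=4 ship[1->2]=3 ship[0->1]=3 prod=3 -> inv=[10 8 6]
Step 5: demand=4,sold=4 ship[1->2]=3 ship[0->1]=3 prod=3 -> inv=[10 8 5]
Step 6: demand=4,sold=4 ship[1->2]=3 ship[0->1]=3 prod=3 -> inv=[10 8 4]
Step 7: demand=4,sold=4 ship[1->2]=3 ship[0->1]=3 prod=3 -> inv=[10 8 3]
Step 8: demand=4,sold=3 ship[1->2]=3 ship[0->1]=3 prod=3 -> inv=[10 8 3]

10 8 3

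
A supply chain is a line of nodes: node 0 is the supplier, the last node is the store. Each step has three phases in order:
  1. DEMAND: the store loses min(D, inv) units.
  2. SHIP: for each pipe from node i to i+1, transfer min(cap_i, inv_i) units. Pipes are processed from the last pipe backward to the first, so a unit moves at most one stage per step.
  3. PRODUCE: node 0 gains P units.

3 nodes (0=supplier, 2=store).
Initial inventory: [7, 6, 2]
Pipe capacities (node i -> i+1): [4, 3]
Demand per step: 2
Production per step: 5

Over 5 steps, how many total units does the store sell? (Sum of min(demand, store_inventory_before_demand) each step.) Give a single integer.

Step 1: sold=2 (running total=2) -> [8 7 3]
Step 2: sold=2 (running total=4) -> [9 8 4]
Step 3: sold=2 (running total=6) -> [10 9 5]
Step 4: sold=2 (running total=8) -> [11 10 6]
Step 5: sold=2 (running total=10) -> [12 11 7]

Answer: 10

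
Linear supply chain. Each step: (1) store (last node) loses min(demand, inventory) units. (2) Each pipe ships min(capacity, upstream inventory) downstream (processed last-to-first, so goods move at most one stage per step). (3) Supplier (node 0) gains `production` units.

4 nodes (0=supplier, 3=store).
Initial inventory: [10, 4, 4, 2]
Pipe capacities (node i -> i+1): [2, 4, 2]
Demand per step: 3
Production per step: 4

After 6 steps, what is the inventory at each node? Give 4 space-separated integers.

Step 1: demand=3,sold=2 ship[2->3]=2 ship[1->2]=4 ship[0->1]=2 prod=4 -> inv=[12 2 6 2]
Step 2: demand=3,sold=2 ship[2->3]=2 ship[1->2]=2 ship[0->1]=2 prod=4 -> inv=[14 2 6 2]
Step 3: demand=3,sold=2 ship[2->3]=2 ship[1->2]=2 ship[0->1]=2 prod=4 -> inv=[16 2 6 2]
Step 4: demand=3,sold=2 ship[2->3]=2 ship[1->2]=2 ship[0->1]=2 prod=4 -> inv=[18 2 6 2]
Step 5: demand=3,sold=2 ship[2->3]=2 ship[1->2]=2 ship[0->1]=2 prod=4 -> inv=[20 2 6 2]
Step 6: demand=3,sold=2 ship[2->3]=2 ship[1->2]=2 ship[0->1]=2 prod=4 -> inv=[22 2 6 2]

22 2 6 2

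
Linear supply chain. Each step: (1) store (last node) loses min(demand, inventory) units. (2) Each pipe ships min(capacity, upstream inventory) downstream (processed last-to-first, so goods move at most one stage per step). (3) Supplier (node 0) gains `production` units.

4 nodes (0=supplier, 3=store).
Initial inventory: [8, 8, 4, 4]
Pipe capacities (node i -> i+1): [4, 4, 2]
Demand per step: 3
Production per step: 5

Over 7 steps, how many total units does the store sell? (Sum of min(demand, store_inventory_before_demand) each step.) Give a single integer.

Step 1: sold=3 (running total=3) -> [9 8 6 3]
Step 2: sold=3 (running total=6) -> [10 8 8 2]
Step 3: sold=2 (running total=8) -> [11 8 10 2]
Step 4: sold=2 (running total=10) -> [12 8 12 2]
Step 5: sold=2 (running total=12) -> [13 8 14 2]
Step 6: sold=2 (running total=14) -> [14 8 16 2]
Step 7: sold=2 (running total=16) -> [15 8 18 2]

Answer: 16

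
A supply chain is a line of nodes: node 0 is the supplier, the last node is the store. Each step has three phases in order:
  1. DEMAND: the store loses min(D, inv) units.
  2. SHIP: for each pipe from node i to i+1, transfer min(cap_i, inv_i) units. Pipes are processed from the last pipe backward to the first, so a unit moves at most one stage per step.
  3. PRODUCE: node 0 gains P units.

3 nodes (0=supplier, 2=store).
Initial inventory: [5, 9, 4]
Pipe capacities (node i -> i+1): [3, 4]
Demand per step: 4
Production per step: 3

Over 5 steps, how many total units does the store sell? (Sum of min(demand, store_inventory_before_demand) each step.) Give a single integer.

Step 1: sold=4 (running total=4) -> [5 8 4]
Step 2: sold=4 (running total=8) -> [5 7 4]
Step 3: sold=4 (running total=12) -> [5 6 4]
Step 4: sold=4 (running total=16) -> [5 5 4]
Step 5: sold=4 (running total=20) -> [5 4 4]

Answer: 20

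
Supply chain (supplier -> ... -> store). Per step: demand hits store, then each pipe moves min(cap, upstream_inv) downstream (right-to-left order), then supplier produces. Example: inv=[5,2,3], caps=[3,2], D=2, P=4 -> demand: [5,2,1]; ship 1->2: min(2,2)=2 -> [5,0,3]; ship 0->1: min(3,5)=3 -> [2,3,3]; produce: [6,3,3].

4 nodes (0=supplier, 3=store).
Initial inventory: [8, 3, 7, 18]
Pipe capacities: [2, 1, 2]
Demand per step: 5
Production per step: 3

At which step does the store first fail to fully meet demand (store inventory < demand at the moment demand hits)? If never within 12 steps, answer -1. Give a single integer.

Step 1: demand=5,sold=5 ship[2->3]=2 ship[1->2]=1 ship[0->1]=2 prod=3 -> [9 4 6 15]
Step 2: demand=5,sold=5 ship[2->3]=2 ship[1->2]=1 ship[0->1]=2 prod=3 -> [10 5 5 12]
Step 3: demand=5,sold=5 ship[2->3]=2 ship[1->2]=1 ship[0->1]=2 prod=3 -> [11 6 4 9]
Step 4: demand=5,sold=5 ship[2->3]=2 ship[1->2]=1 ship[0->1]=2 prod=3 -> [12 7 3 6]
Step 5: demand=5,sold=5 ship[2->3]=2 ship[1->2]=1 ship[0->1]=2 prod=3 -> [13 8 2 3]
Step 6: demand=5,sold=3 ship[2->3]=2 ship[1->2]=1 ship[0->1]=2 prod=3 -> [14 9 1 2]
Step 7: demand=5,sold=2 ship[2->3]=1 ship[1->2]=1 ship[0->1]=2 prod=3 -> [15 10 1 1]
Step 8: demand=5,sold=1 ship[2->3]=1 ship[1->2]=1 ship[0->1]=2 prod=3 -> [16 11 1 1]
Step 9: demand=5,sold=1 ship[2->3]=1 ship[1->2]=1 ship[0->1]=2 prod=3 -> [17 12 1 1]
Step 10: demand=5,sold=1 ship[2->3]=1 ship[1->2]=1 ship[0->1]=2 prod=3 -> [18 13 1 1]
Step 11: demand=5,sold=1 ship[2->3]=1 ship[1->2]=1 ship[0->1]=2 prod=3 -> [19 14 1 1]
Step 12: demand=5,sold=1 ship[2->3]=1 ship[1->2]=1 ship[0->1]=2 prod=3 -> [20 15 1 1]
First stockout at step 6

6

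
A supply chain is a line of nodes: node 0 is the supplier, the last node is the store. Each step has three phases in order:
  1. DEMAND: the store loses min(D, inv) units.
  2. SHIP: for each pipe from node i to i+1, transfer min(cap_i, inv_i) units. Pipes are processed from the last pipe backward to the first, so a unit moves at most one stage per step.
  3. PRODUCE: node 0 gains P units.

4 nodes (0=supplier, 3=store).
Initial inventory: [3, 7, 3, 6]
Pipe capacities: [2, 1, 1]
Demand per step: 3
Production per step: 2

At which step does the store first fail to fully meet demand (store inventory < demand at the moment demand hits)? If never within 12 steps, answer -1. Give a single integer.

Step 1: demand=3,sold=3 ship[2->3]=1 ship[1->2]=1 ship[0->1]=2 prod=2 -> [3 8 3 4]
Step 2: demand=3,sold=3 ship[2->3]=1 ship[1->2]=1 ship[0->1]=2 prod=2 -> [3 9 3 2]
Step 3: demand=3,sold=2 ship[2->3]=1 ship[1->2]=1 ship[0->1]=2 prod=2 -> [3 10 3 1]
Step 4: demand=3,sold=1 ship[2->3]=1 ship[1->2]=1 ship[0->1]=2 prod=2 -> [3 11 3 1]
Step 5: demand=3,sold=1 ship[2->3]=1 ship[1->2]=1 ship[0->1]=2 prod=2 -> [3 12 3 1]
Step 6: demand=3,sold=1 ship[2->3]=1 ship[1->2]=1 ship[0->1]=2 prod=2 -> [3 13 3 1]
Step 7: demand=3,sold=1 ship[2->3]=1 ship[1->2]=1 ship[0->1]=2 prod=2 -> [3 14 3 1]
Step 8: demand=3,sold=1 ship[2->3]=1 ship[1->2]=1 ship[0->1]=2 prod=2 -> [3 15 3 1]
Step 9: demand=3,sold=1 ship[2->3]=1 ship[1->2]=1 ship[0->1]=2 prod=2 -> [3 16 3 1]
Step 10: demand=3,sold=1 ship[2->3]=1 ship[1->2]=1 ship[0->1]=2 prod=2 -> [3 17 3 1]
Step 11: demand=3,sold=1 ship[2->3]=1 ship[1->2]=1 ship[0->1]=2 prod=2 -> [3 18 3 1]
Step 12: demand=3,sold=1 ship[2->3]=1 ship[1->2]=1 ship[0->1]=2 prod=2 -> [3 19 3 1]
First stockout at step 3

3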